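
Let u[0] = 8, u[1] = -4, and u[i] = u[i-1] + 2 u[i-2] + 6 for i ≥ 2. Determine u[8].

u[2] = (-4) + 2(8) + 6 = 18
u[3] = 18 + 2(-4) + 6 = 16
u[4] = 16 + 2(18) + 6 = 58
u[5] = 58 + 2(16) + 6 = 96
u[6] = 96 + 2(58) + 6 = 218
u[7] = 218 + 2(96) + 6 = 416
u[8] = 416 + 2(218) + 6 = 858

858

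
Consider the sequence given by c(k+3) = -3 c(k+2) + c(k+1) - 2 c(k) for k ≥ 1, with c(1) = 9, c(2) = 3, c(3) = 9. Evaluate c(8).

-5367

c(4) = -3*9 + 3 - 2*9 = -42
c(5) = -3*(-42) + 9 - 2*3 = 129
c(6) = -3*129 + (-42) - 2*9 = -447
c(7) = -3*(-447) + 129 - 2*(-42) = 1554
c(8) = -3*1554 + (-447) - 2*129 = -5367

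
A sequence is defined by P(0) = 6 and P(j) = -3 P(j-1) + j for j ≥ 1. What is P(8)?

P(1) = -3(6) + 1 = -17
P(2) = -3(-17) + 2 = 53
P(3) = -3(53) + 3 = -156
P(4) = -3(-156) + 4 = 472
P(5) = -3(472) + 5 = -1411
P(6) = -3(-1411) + 6 = 4239
P(7) = -3(4239) + 7 = -12710
P(8) = -3(-12710) + 8 = 38138

38138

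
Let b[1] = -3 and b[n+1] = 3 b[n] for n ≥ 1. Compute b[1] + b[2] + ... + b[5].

-363

b[2] = 3(-3) = -9
b[3] = 3(-9) = -27
b[4] = 3(-27) = -81
b[5] = 3(-81) = -243
Sum = (-3) + (-9) + (-27) + (-81) + (-243) = -363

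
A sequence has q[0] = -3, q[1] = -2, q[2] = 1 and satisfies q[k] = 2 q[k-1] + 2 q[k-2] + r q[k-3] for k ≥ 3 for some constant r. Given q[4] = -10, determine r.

q[3] = -2 - 3r
q[4] = -2 - 8r
So -2 - 8r = -10, giving r = 1.

1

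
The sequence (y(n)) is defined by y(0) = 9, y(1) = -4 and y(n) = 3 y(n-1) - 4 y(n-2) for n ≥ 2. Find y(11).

-28736

y(2) = 3(-4) - 4(9) = -48
y(3) = 3(-48) - 4(-4) = -128
y(4) = 3(-128) - 4(-48) = -192
y(5) = 3(-192) - 4(-128) = -64
y(6) = 3(-64) - 4(-192) = 576
y(7) = 3(576) - 4(-64) = 1984
y(8) = 3(1984) - 4(576) = 3648
y(9) = 3(3648) - 4(1984) = 3008
y(10) = 3(3008) - 4(3648) = -5568
y(11) = 3(-5568) - 4(3008) = -28736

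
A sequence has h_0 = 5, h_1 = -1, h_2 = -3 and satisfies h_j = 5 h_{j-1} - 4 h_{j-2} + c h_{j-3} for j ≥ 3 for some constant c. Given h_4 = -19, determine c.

1

h_3 = -11 + 5c
h_4 = -43 + 24c
So -43 + 24c = -19, giving c = 1.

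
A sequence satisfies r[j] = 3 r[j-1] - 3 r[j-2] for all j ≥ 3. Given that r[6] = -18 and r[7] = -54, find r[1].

Rearranging, r[j-2] = (r[j] - 3 r[j-1]) / -3.
r[5] = (-54 - 3·(-18)) / -3 = 0/-3 = 0
r[4] = (-18 - 3·0) / -3 = -18/-3 = 6
r[3] = (0 - 3·6) / -3 = -18/-3 = 6
r[2] = (6 - 3·6) / -3 = -12/-3 = 4
r[1] = (6 - 3·4) / -3 = -6/-3 = 2

2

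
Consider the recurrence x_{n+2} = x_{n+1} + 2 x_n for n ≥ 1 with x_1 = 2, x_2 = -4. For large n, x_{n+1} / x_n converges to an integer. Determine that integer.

The characteristic equation is r^2 - r - 2 = 0, which factors as (r - 2)(r + 1) = 0.
So the roots are 2 and -1. Since |2| > |-1| and the coefficient of 2^n is non-zero, the ratio tends to 2.

2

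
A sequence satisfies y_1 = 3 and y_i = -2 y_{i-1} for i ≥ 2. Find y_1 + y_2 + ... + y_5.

33

y_2 = -2(3) = -6
y_3 = -2(-6) = 12
y_4 = -2(12) = -24
y_5 = -2(-24) = 48
Sum = 3 + (-6) + 12 + (-24) + 48 = 33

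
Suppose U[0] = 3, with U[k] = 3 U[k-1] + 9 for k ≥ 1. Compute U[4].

603

U[1] = 3*3 + 9 = 18
U[2] = 3*18 + 9 = 63
U[3] = 3*63 + 9 = 198
U[4] = 3*198 + 9 = 603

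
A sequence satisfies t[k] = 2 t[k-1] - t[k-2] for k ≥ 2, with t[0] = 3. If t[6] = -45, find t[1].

Let t[1] = z.
t[2] = -3 + 2z
t[3] = -6 + 3z
t[4] = -9 + 4z
t[5] = -12 + 5z
t[6] = -15 + 6z
So -15 + 6z = -45, giving z = -5.

-5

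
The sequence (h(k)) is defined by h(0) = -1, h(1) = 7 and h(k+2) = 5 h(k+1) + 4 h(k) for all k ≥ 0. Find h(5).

5927

h(2) = 5(7) + 4(-1) = 31
h(3) = 5(31) + 4(7) = 183
h(4) = 5(183) + 4(31) = 1039
h(5) = 5(1039) + 4(183) = 5927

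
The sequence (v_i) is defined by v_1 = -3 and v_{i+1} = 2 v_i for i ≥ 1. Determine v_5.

v_2 = 2*(-3) = -6
v_3 = 2*(-6) = -12
v_4 = 2*(-12) = -24
v_5 = 2*(-24) = -48

-48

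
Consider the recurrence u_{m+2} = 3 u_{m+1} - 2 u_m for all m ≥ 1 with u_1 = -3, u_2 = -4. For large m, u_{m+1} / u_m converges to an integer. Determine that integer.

The characteristic equation is r^2 - 3r + 2 = 0, which factors as (r - 2)(r - 1) = 0.
So the roots are 2 and 1. Since |2| > |1| and the coefficient of 2^m is non-zero, the ratio tends to 2.

2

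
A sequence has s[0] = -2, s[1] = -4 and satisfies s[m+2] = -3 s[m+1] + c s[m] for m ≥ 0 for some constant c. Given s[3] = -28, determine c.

s[2] = 12 - 2c
s[3] = -36 + 2c
So -36 + 2c = -28, giving c = 4.

4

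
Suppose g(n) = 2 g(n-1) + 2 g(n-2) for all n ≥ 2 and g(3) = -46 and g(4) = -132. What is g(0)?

-7

Rearranging, g(n-2) = (g(n) - 2 g(n-1)) / 2.
g(2) = (-132 - 2*(-46)) / 2 = -40/2 = -20
g(1) = (-46 - 2*(-20)) / 2 = -6/2 = -3
g(0) = (-20 - 2*(-3)) / 2 = -14/2 = -7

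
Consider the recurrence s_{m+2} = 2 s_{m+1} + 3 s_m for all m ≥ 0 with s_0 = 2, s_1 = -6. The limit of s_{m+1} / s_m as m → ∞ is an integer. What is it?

3

The characteristic equation is r^2 - 2r - 3 = 0, which factors as (r - 3)(r + 1) = 0.
So the roots are 3 and -1. Since |3| > |-1| and the coefficient of 3^m is non-zero, the ratio tends to 3.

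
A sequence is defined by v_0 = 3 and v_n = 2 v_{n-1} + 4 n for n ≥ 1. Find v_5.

v_1 = 2(3) + 4 = 10
v_2 = 2(10) + 8 = 28
v_3 = 2(28) + 12 = 68
v_4 = 2(68) + 16 = 152
v_5 = 2(152) + 20 = 324

324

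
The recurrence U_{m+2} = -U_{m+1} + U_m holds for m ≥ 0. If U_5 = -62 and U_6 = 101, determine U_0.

Rearranging, U_{m-2} = U_m + U_{m-1}.
U_4 = 101 + (-62) = 39
U_3 = -62 + 39 = -23
U_2 = 39 + (-23) = 16
U_1 = -23 + 16 = -7
U_0 = 16 + (-7) = 9

9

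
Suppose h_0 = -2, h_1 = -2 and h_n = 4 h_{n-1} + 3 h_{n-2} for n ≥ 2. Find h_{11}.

h_2 = 4(-2) + 3(-2) = -14
h_3 = 4(-14) + 3(-2) = -62
h_4 = 4(-62) + 3(-14) = -290
h_5 = 4(-290) + 3(-62) = -1346
h_6 = 4(-1346) + 3(-290) = -6254
h_7 = 4(-6254) + 3(-1346) = -29054
h_8 = 4(-29054) + 3(-6254) = -134978
h_9 = 4(-134978) + 3(-29054) = -627074
h_{10} = 4(-627074) + 3(-134978) = -2913230
h_{11} = 4(-2913230) + 3(-627074) = -13534142

-13534142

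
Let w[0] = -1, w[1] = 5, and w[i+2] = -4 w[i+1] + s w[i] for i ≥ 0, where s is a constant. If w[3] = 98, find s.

w[2] = -20 - s
w[3] = 80 + 9s
So 80 + 9s = 98, giving s = 2.

2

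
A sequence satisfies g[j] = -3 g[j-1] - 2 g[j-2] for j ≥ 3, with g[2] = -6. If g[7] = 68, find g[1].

Let g[1] = y.
g[3] = 18 - 2y
g[4] = -42 + 6y
g[5] = 90 - 14y
g[6] = -186 + 30y
g[7] = 378 - 62y
So 378 - 62y = 68, giving y = 5.

5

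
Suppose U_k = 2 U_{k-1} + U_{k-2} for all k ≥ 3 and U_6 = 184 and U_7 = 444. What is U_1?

Rearranging, U_{k-2} = U_k - 2 U_{k-1}.
U_5 = 444 - 2·184 = 76
U_4 = 184 - 2·76 = 32
U_3 = 76 - 2·32 = 12
U_2 = 32 - 2·12 = 8
U_1 = 12 - 2·8 = -4

-4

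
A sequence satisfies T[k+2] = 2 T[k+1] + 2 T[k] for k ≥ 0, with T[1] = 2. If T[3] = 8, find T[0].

Let T[0] = z.
T[2] = 4 + 2z
T[3] = 12 + 4z
So 12 + 4z = 8, giving z = -1.

-1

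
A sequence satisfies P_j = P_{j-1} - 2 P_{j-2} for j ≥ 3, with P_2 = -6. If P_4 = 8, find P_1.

-1

Let P_1 = z.
P_3 = -6 - 2z
P_4 = 6 - 2z
So 6 - 2z = 8, giving z = -1.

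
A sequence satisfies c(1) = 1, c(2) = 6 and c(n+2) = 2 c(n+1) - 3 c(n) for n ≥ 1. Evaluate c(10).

270

c(3) = 2(6) - 3(1) = 9
c(4) = 2(9) - 3(6) = 0
c(5) = 2(0) - 3(9) = -27
c(6) = 2(-27) - 3(0) = -54
c(7) = 2(-54) - 3(-27) = -27
c(8) = 2(-27) - 3(-54) = 108
c(9) = 2(108) - 3(-27) = 297
c(10) = 2(297) - 3(108) = 270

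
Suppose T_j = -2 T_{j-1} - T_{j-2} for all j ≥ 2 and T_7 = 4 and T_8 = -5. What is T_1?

Rearranging, T_{j-2} = -(T_j + 2 T_{j-1}).
T_6 = -(-5 + 2(4)) = -3
T_5 = -(4 + 2(-3)) = 2
T_4 = -(-3 + 2(2)) = -1
T_3 = -(2 + 2(-1)) = 0
T_2 = -(-1 + 2(0)) = 1
T_1 = -(0 + 2(1)) = -2

-2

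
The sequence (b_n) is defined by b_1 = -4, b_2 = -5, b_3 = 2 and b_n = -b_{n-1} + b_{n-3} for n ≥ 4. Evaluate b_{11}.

b_4 = -2 + (-4) = -6
b_5 = -(-6) + (-5) = 1
b_6 = -1 + 2 = 1
b_7 = -1 + (-6) = -7
b_8 = -(-7) + 1 = 8
b_9 = -8 + 1 = -7
b_{10} = -(-7) + (-7) = 0
b_{11} = -0 + 8 = 8

8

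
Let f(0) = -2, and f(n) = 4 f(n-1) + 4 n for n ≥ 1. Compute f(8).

f(1) = 4*(-2) + 4 = -4
f(2) = 4*(-4) + 8 = -8
f(3) = 4*(-8) + 12 = -20
f(4) = 4*(-20) + 16 = -64
f(5) = 4*(-64) + 20 = -236
f(6) = 4*(-236) + 24 = -920
f(7) = 4*(-920) + 28 = -3652
f(8) = 4*(-3652) + 32 = -14576

-14576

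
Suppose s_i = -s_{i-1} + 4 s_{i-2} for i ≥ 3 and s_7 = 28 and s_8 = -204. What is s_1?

-2

Rearranging, s_{i-2} = (s_i + s_{i-1}) / 4.
s_6 = (-204 + 28) / 4 = -176/4 = -44
s_5 = (28 + (-44)) / 4 = -16/4 = -4
s_4 = (-44 + (-4)) / 4 = -48/4 = -12
s_3 = (-4 + (-12)) / 4 = -16/4 = -4
s_2 = (-12 + (-4)) / 4 = -16/4 = -4
s_1 = (-4 + (-4)) / 4 = -8/4 = -2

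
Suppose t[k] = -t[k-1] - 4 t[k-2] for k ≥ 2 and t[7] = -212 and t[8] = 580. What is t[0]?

-2

Rearranging, t[k-2] = (t[k] + t[k-1]) / -4.
t[6] = (580 + (-212)) / -4 = 368/-4 = -92
t[5] = (-212 + (-92)) / -4 = -304/-4 = 76
t[4] = (-92 + 76) / -4 = -16/-4 = 4
t[3] = (76 + 4) / -4 = 80/-4 = -20
t[2] = (4 + (-20)) / -4 = -16/-4 = 4
t[1] = (-20 + 4) / -4 = -16/-4 = 4
t[0] = (4 + 4) / -4 = 8/-4 = -2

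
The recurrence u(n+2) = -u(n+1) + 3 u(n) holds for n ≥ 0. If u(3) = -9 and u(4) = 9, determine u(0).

-1

Rearranging, u(n-2) = (u(n) + u(n-1)) / 3.
u(2) = (9 + (-9)) / 3 = 0/3 = 0
u(1) = (-9 + 0) / 3 = -9/3 = -3
u(0) = (0 + (-3)) / 3 = -3/3 = -1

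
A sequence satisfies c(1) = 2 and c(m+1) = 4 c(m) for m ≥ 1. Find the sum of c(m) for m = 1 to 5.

682

c(2) = 4*2 = 8
c(3) = 4*8 = 32
c(4) = 4*32 = 128
c(5) = 4*128 = 512
Sum = 2 + 8 + 32 + 128 + 512 = 682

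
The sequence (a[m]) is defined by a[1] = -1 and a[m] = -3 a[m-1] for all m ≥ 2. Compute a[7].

-729

a[2] = -3*(-1) = 3
a[3] = -3*3 = -9
a[4] = -3*(-9) = 27
a[5] = -3*27 = -81
a[6] = -3*(-81) = 243
a[7] = -3*243 = -729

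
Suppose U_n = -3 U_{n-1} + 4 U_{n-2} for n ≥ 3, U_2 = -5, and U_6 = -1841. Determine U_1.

Let U_1 = y.
U_3 = 15 + 4y
U_4 = -65 - 12y
U_5 = 255 + 52y
U_6 = -1025 - 204y
So -1025 - 204y = -1841, giving y = 4.

4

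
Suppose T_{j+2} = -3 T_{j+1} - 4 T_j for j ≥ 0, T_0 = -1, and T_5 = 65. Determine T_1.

-7

Let T_1 = v.
T_2 = 4 - 3v
T_3 = -12 + 5v
T_4 = 20 - 3v
T_5 = -12 - 11v
So -12 - 11v = 65, giving v = -7.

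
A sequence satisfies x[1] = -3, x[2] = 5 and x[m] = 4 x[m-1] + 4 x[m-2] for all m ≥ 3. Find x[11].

3061760

x[3] = 4·5 + 4·(-3) = 8
x[4] = 4·8 + 4·5 = 52
x[5] = 4·52 + 4·8 = 240
x[6] = 4·240 + 4·52 = 1168
x[7] = 4·1168 + 4·240 = 5632
x[8] = 4·5632 + 4·1168 = 27200
x[9] = 4·27200 + 4·5632 = 131328
x[10] = 4·131328 + 4·27200 = 634112
x[11] = 4·634112 + 4·131328 = 3061760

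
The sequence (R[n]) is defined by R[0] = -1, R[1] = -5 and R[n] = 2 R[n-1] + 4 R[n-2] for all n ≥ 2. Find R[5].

R[2] = 2*(-5) + 4*(-1) = -14
R[3] = 2*(-14) + 4*(-5) = -48
R[4] = 2*(-48) + 4*(-14) = -152
R[5] = 2*(-152) + 4*(-48) = -496

-496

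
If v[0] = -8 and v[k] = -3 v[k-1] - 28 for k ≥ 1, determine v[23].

94143178820

The fixed point is -28/(1 + 3) = -7, so v[k] + 7 = -3(v[k-1] + 7).
Hence v[k] = -1·(-3)^k - 7.
v[23] = -1·(-3)^{23} - 7 = -1·-94143178827 - 7 = 94143178820.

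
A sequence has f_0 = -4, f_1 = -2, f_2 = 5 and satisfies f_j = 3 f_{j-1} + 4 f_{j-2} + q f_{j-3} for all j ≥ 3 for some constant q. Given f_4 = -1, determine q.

3

f_3 = 7 - 4q
f_4 = 41 - 14q
So 41 - 14q = -1, giving q = 3.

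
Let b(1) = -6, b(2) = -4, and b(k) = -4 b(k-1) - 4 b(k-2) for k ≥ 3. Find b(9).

14848

b(3) = -4·(-4) - 4·(-6) = 40
b(4) = -4·40 - 4·(-4) = -144
b(5) = -4·(-144) - 4·40 = 416
b(6) = -4·416 - 4·(-144) = -1088
b(7) = -4·(-1088) - 4·416 = 2688
b(8) = -4·2688 - 4·(-1088) = -6400
b(9) = -4·(-6400) - 4·2688 = 14848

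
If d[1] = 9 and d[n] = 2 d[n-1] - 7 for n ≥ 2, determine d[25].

The fixed point is -7/(1 - 2) = 7, so d[n] - 7 = 2(d[n-1] - 7).
Hence d[n] = 2·2^{n-1} + 7.
d[25] = 2·2^{24} + 7 = 2·16777216 + 7 = 33554439.

33554439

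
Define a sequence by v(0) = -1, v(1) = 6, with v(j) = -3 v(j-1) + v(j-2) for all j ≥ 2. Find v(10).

-269992

v(2) = -3*6 + (-1) = -19
v(3) = -3*(-19) + 6 = 63
v(4) = -3*63 + (-19) = -208
v(5) = -3*(-208) + 63 = 687
v(6) = -3*687 + (-208) = -2269
v(7) = -3*(-2269) + 687 = 7494
v(8) = -3*7494 + (-2269) = -24751
v(9) = -3*(-24751) + 7494 = 81747
v(10) = -3*81747 + (-24751) = -269992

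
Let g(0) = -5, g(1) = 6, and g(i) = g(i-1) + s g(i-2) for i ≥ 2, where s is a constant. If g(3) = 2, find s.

-4

g(2) = 6 - 5s
g(3) = 6 + s
So 6 + s = 2, giving s = -4.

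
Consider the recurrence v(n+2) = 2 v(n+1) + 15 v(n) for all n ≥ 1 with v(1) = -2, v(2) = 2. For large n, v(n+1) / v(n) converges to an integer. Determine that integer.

The characteristic equation is r^2 - 2r - 15 = 0, which factors as (r - 5)(r + 3) = 0.
So the roots are 5 and -3. Since |5| > |-3| and the coefficient of 5^n is non-zero, the ratio tends to 5.

5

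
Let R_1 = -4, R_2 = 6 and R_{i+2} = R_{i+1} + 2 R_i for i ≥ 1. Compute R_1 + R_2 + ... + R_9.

336

R_3 = 6 + 2*(-4) = -2
R_4 = (-2) + 2*6 = 10
R_5 = 10 + 2*(-2) = 6
R_6 = 6 + 2*10 = 26
R_7 = 26 + 2*6 = 38
R_8 = 38 + 2*26 = 90
R_9 = 90 + 2*38 = 166
Sum = (-4) + 6 + (-2) + 10 + 6 + 26 + 38 + 90 + 166 = 336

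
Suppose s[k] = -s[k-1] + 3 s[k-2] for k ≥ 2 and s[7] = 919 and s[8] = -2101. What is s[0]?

Rearranging, s[k-2] = (s[k] + s[k-1]) / 3.
s[6] = (-2101 + 919) / 3 = -1182/3 = -394
s[5] = (919 + (-394)) / 3 = 525/3 = 175
s[4] = (-394 + 175) / 3 = -219/3 = -73
s[3] = (175 + (-73)) / 3 = 102/3 = 34
s[2] = (-73 + 34) / 3 = -39/3 = -13
s[1] = (34 + (-13)) / 3 = 21/3 = 7
s[0] = (-13 + 7) / 3 = -6/3 = -2

-2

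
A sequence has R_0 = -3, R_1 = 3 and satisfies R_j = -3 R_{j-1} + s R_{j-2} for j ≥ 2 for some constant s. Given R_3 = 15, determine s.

-1

R_2 = -9 - 3s
R_3 = 27 + 12s
So 27 + 12s = 15, giving s = -1.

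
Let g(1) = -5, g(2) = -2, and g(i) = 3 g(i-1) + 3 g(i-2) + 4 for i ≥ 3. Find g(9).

g(3) = 3·(-2) + 3·(-5) + 4 = -17
g(4) = 3·(-17) + 3·(-2) + 4 = -53
g(5) = 3·(-53) + 3·(-17) + 4 = -206
g(6) = 3·(-206) + 3·(-53) + 4 = -773
g(7) = 3·(-773) + 3·(-206) + 4 = -2933
g(8) = 3·(-2933) + 3·(-773) + 4 = -11114
g(9) = 3·(-11114) + 3·(-2933) + 4 = -42137

-42137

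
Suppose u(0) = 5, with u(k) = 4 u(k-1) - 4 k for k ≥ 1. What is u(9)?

u(1) = 4·5 - 4 = 16
u(2) = 4·16 - 8 = 56
u(3) = 4·56 - 12 = 212
u(4) = 4·212 - 16 = 832
u(5) = 4·832 - 20 = 3308
u(6) = 4·3308 - 24 = 13208
u(7) = 4·13208 - 28 = 52804
u(8) = 4·52804 - 32 = 211184
u(9) = 4·211184 - 36 = 844700

844700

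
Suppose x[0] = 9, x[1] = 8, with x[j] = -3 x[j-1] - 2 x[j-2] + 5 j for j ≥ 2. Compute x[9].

x[2] = -3·8 - 2·9 + 10 = -32
x[3] = -3·(-32) - 2·8 + 15 = 95
x[4] = -3·95 - 2·(-32) + 20 = -201
x[5] = -3·(-201) - 2·95 + 25 = 438
x[6] = -3·438 - 2·(-201) + 30 = -882
x[7] = -3·(-882) - 2·438 + 35 = 1805
x[8] = -3·1805 - 2·(-882) + 40 = -3611
x[9] = -3·(-3611) - 2·1805 + 45 = 7268

7268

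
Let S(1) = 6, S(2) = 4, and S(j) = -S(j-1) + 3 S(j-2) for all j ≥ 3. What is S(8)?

S(3) = -4 + 3*6 = 14
S(4) = -14 + 3*4 = -2
S(5) = -(-2) + 3*14 = 44
S(6) = -44 + 3*(-2) = -50
S(7) = -(-50) + 3*44 = 182
S(8) = -182 + 3*(-50) = -332

-332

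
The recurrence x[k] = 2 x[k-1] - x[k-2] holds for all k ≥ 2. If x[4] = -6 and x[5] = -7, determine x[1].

Rearranging, x[k-2] = -(x[k] - 2 x[k-1]).
x[3] = -(-7 - 2·(-6)) = -5
x[2] = -(-6 - 2·(-5)) = -4
x[1] = -(-5 - 2·(-4)) = -3

-3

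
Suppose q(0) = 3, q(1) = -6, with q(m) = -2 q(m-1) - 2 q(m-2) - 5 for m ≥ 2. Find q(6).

-9

q(2) = -2·(-6) - 2·3 - 5 = 1
q(3) = -2·1 - 2·(-6) - 5 = 5
q(4) = -2·5 - 2·1 - 5 = -17
q(5) = -2·(-17) - 2·5 - 5 = 19
q(6) = -2·19 - 2·(-17) - 5 = -9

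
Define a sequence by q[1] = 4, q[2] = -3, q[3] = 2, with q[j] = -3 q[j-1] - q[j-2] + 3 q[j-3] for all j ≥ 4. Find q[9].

q[4] = -3·2 - (-3) + 3·4 = 9
q[5] = -3·9 - 2 + 3·(-3) = -38
q[6] = -3·(-38) - 9 + 3·2 = 111
q[7] = -3·111 - (-38) + 3·9 = -268
q[8] = -3·(-268) - 111 + 3·(-38) = 579
q[9] = -3·579 - (-268) + 3·111 = -1136

-1136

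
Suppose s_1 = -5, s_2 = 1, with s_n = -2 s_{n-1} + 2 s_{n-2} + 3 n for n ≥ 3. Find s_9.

s_3 = -2(1) + 2(-5) + 9 = -3
s_4 = -2(-3) + 2(1) + 12 = 20
s_5 = -2(20) + 2(-3) + 15 = -31
s_6 = -2(-31) + 2(20) + 18 = 120
s_7 = -2(120) + 2(-31) + 21 = -281
s_8 = -2(-281) + 2(120) + 24 = 826
s_9 = -2(826) + 2(-281) + 27 = -2187

-2187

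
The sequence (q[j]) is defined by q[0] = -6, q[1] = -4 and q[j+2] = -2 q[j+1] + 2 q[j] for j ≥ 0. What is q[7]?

q[2] = -2(-4) + 2(-6) = -4
q[3] = -2(-4) + 2(-4) = 0
q[4] = -2(0) + 2(-4) = -8
q[5] = -2(-8) + 2(0) = 16
q[6] = -2(16) + 2(-8) = -48
q[7] = -2(-48) + 2(16) = 128

128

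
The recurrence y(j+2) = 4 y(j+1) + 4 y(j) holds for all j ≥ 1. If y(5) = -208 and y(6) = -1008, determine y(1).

1

Rearranging, y(j-2) = (y(j) - 4 y(j-1)) / 4.
y(4) = (-1008 - 4·(-208)) / 4 = -176/4 = -44
y(3) = (-208 - 4·(-44)) / 4 = -32/4 = -8
y(2) = (-44 - 4·(-8)) / 4 = -12/4 = -3
y(1) = (-8 - 4·(-3)) / 4 = 4/4 = 1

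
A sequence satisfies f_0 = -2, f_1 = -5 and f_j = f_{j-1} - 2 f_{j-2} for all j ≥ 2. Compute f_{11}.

f_2 = (-5) - 2*(-2) = -1
f_3 = (-1) - 2*(-5) = 9
f_4 = 9 - 2*(-1) = 11
f_5 = 11 - 2*9 = -7
f_6 = (-7) - 2*11 = -29
f_7 = (-29) - 2*(-7) = -15
f_8 = (-15) - 2*(-29) = 43
f_9 = 43 - 2*(-15) = 73
f_{10} = 73 - 2*43 = -13
f_{11} = (-13) - 2*73 = -159

-159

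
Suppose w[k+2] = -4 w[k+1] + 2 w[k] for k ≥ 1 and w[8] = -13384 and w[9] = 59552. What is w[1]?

2

Rearranging, w[k-2] = (w[k] + 4 w[k-1]) / 2.
w[7] = (59552 + 4·(-13384)) / 2 = 6016/2 = 3008
w[6] = (-13384 + 4·3008) / 2 = -1352/2 = -676
w[5] = (3008 + 4·(-676)) / 2 = 304/2 = 152
w[4] = (-676 + 4·152) / 2 = -68/2 = -34
w[3] = (152 + 4·(-34)) / 2 = 16/2 = 8
w[2] = (-34 + 4·8) / 2 = -2/2 = -1
w[1] = (8 + 4·(-1)) / 2 = 4/2 = 2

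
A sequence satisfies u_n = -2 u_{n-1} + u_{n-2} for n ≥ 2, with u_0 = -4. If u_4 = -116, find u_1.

Let u_1 = v.
u_2 = -4 - 2v
u_3 = 8 + 5v
u_4 = -20 - 12v
So -20 - 12v = -116, giving v = 8.

8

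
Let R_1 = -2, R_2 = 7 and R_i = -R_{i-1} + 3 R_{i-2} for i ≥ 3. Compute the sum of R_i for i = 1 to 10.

3410

R_3 = -7 + 3·(-2) = -13
R_4 = -(-13) + 3·7 = 34
R_5 = -34 + 3·(-13) = -73
R_6 = -(-73) + 3·34 = 175
R_7 = -175 + 3·(-73) = -394
R_8 = -(-394) + 3·175 = 919
R_9 = -919 + 3·(-394) = -2101
R_{10} = -(-2101) + 3·919 = 4858
Sum = (-2) + 7 + (-13) + 34 + (-73) + 175 + (-394) + 919 + (-2101) + 4858 = 3410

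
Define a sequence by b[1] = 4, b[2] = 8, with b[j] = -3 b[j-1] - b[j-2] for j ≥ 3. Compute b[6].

524

b[3] = -3·8 - 4 = -28
b[4] = -3·(-28) - 8 = 76
b[5] = -3·76 - (-28) = -200
b[6] = -3·(-200) - 76 = 524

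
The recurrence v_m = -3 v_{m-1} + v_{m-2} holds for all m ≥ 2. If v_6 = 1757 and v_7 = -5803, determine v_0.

-7

Rearranging, v_{m-2} = v_m + 3 v_{m-1}.
v_5 = -5803 + 3·1757 = -532
v_4 = 1757 + 3·(-532) = 161
v_3 = -532 + 3·161 = -49
v_2 = 161 + 3·(-49) = 14
v_1 = -49 + 3·14 = -7
v_0 = 14 + 3·(-7) = -7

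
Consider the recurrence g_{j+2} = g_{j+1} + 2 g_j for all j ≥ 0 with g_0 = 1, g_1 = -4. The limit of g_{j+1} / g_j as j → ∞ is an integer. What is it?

The characteristic equation is r^2 - r - 2 = 0, which factors as (r - 2)(r + 1) = 0.
So the roots are 2 and -1. Since |2| > |-1| and the coefficient of 2^j is non-zero, the ratio tends to 2.

2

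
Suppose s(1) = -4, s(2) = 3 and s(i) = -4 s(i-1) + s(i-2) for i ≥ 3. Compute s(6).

1203

s(3) = -4(3) + (-4) = -16
s(4) = -4(-16) + 3 = 67
s(5) = -4(67) + (-16) = -284
s(6) = -4(-284) + 67 = 1203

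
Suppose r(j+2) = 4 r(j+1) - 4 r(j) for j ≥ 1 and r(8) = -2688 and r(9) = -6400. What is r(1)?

7

Rearranging, r(j-2) = (r(j) - 4 r(j-1)) / -4.
r(7) = (-6400 - 4·(-2688)) / -4 = 4352/-4 = -1088
r(6) = (-2688 - 4·(-1088)) / -4 = 1664/-4 = -416
r(5) = (-1088 - 4·(-416)) / -4 = 576/-4 = -144
r(4) = (-416 - 4·(-144)) / -4 = 160/-4 = -40
r(3) = (-144 - 4·(-40)) / -4 = 16/-4 = -4
r(2) = (-40 - 4·(-4)) / -4 = -24/-4 = 6
r(1) = (-4 - 4·6) / -4 = -28/-4 = 7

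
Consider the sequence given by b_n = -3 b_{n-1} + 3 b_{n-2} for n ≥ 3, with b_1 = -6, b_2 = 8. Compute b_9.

b_3 = -3(8) + 3(-6) = -42
b_4 = -3(-42) + 3(8) = 150
b_5 = -3(150) + 3(-42) = -576
b_6 = -3(-576) + 3(150) = 2178
b_7 = -3(2178) + 3(-576) = -8262
b_8 = -3(-8262) + 3(2178) = 31320
b_9 = -3(31320) + 3(-8262) = -118746

-118746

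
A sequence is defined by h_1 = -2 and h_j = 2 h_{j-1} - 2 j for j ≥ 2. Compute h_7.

-494

h_2 = 2(-2) - 4 = -8
h_3 = 2(-8) - 6 = -22
h_4 = 2(-22) - 8 = -52
h_5 = 2(-52) - 10 = -114
h_6 = 2(-114) - 12 = -240
h_7 = 2(-240) - 14 = -494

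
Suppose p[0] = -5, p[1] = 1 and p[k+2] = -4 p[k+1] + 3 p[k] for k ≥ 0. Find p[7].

37327

p[2] = -4·1 + 3·(-5) = -19
p[3] = -4·(-19) + 3·1 = 79
p[4] = -4·79 + 3·(-19) = -373
p[5] = -4·(-373) + 3·79 = 1729
p[6] = -4·1729 + 3·(-373) = -8035
p[7] = -4·(-8035) + 3·1729 = 37327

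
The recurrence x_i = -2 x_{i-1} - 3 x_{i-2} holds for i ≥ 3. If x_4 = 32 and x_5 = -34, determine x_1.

6

Rearranging, x_{i-2} = (x_i + 2 x_{i-1}) / -3.
x_3 = (-34 + 2·32) / -3 = 30/-3 = -10
x_2 = (32 + 2·(-10)) / -3 = 12/-3 = -4
x_1 = (-10 + 2·(-4)) / -3 = -18/-3 = 6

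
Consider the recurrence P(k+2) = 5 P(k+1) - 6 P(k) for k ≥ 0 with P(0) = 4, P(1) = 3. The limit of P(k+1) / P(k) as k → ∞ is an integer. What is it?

The characteristic equation is r^2 - 5r + 6 = 0, which factors as (r - 3)(r - 2) = 0.
So the roots are 3 and 2. Since |3| > |2| and the coefficient of 3^k is non-zero, the ratio tends to 3.

3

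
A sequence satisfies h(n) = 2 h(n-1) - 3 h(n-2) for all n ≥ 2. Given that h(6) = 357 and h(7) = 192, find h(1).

Rearranging, h(n-2) = (h(n) - 2 h(n-1)) / -3.
h(5) = (192 - 2*357) / -3 = -522/-3 = 174
h(4) = (357 - 2*174) / -3 = 9/-3 = -3
h(3) = (174 - 2*(-3)) / -3 = 180/-3 = -60
h(2) = (-3 - 2*(-60)) / -3 = 117/-3 = -39
h(1) = (-60 - 2*(-39)) / -3 = 18/-3 = -6

-6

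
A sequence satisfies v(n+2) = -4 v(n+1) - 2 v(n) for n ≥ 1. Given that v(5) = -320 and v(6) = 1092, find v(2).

9

Rearranging, v(n-2) = (v(n) + 4 v(n-1)) / -2.
v(4) = (1092 + 4(-320)) / -2 = -188/-2 = 94
v(3) = (-320 + 4(94)) / -2 = 56/-2 = -28
v(2) = (94 + 4(-28)) / -2 = -18/-2 = 9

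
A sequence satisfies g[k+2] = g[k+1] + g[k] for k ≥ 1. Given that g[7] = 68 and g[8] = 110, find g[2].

6

Rearranging, g[k-2] = g[k] - g[k-1].
g[6] = 110 - 68 = 42
g[5] = 68 - 42 = 26
g[4] = 42 - 26 = 16
g[3] = 26 - 16 = 10
g[2] = 16 - 10 = 6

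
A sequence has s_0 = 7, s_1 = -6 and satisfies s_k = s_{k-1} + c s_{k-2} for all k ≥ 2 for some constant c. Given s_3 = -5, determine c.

s_2 = -6 + 7c
s_3 = -6 + c
So -6 + c = -5, giving c = 1.

1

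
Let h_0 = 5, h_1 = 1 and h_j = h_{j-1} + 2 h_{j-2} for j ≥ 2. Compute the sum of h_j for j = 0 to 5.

126

h_2 = 1 + 2(5) = 11
h_3 = 11 + 2(1) = 13
h_4 = 13 + 2(11) = 35
h_5 = 35 + 2(13) = 61
Sum = 5 + 1 + 11 + 13 + 35 + 61 = 126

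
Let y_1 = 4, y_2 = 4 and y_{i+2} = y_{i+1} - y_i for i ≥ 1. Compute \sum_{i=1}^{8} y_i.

y_3 = 4 - 4 = 0
y_4 = 0 - 4 = -4
y_5 = (-4) - 0 = -4
y_6 = (-4) - (-4) = 0
y_7 = 0 - (-4) = 4
y_8 = 4 - 0 = 4
Sum = 4 + 4 + 0 + (-4) + (-4) + 0 + 4 + 4 = 8

8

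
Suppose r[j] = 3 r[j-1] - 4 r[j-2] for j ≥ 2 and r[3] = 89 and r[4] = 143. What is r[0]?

Rearranging, r[j-2] = (r[j] - 3 r[j-1]) / -4.
r[2] = (143 - 3(89)) / -4 = -124/-4 = 31
r[1] = (89 - 3(31)) / -4 = -4/-4 = 1
r[0] = (31 - 3(1)) / -4 = 28/-4 = -7

-7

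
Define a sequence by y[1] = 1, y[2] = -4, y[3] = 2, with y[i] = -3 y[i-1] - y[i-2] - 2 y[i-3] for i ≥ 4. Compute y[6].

-54

y[4] = -3(2) - (-4) - 2(1) = -4
y[5] = -3(-4) - 2 - 2(-4) = 18
y[6] = -3(18) - (-4) - 2(2) = -54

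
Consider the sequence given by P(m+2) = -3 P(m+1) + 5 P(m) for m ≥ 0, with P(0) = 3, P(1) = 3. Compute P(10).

180051

P(2) = -3*3 + 5*3 = 6
P(3) = -3*6 + 5*3 = -3
P(4) = -3*(-3) + 5*6 = 39
P(5) = -3*39 + 5*(-3) = -132
P(6) = -3*(-132) + 5*39 = 591
P(7) = -3*591 + 5*(-132) = -2433
P(8) = -3*(-2433) + 5*591 = 10254
P(9) = -3*10254 + 5*(-2433) = -42927
P(10) = -3*(-42927) + 5*10254 = 180051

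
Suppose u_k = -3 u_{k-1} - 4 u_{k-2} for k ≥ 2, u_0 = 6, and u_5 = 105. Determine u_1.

-3

Let u_1 = y.
u_2 = -24 - 3y
u_3 = 72 + 5y
u_4 = -120 - 3y
u_5 = 72 - 11y
So 72 - 11y = 105, giving y = -3.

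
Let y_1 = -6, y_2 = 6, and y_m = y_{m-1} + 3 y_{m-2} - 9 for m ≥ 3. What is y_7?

y_3 = 6 + 3·(-6) - 9 = -21
y_4 = (-21) + 3·6 - 9 = -12
y_5 = (-12) + 3·(-21) - 9 = -84
y_6 = (-84) + 3·(-12) - 9 = -129
y_7 = (-129) + 3·(-84) - 9 = -390

-390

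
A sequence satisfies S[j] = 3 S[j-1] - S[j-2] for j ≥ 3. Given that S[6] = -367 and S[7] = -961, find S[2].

Rearranging, S[j-2] = -(S[j] - 3 S[j-1]).
S[5] = -(-961 - 3(-367)) = -140
S[4] = -(-367 - 3(-140)) = -53
S[3] = -(-140 - 3(-53)) = -19
S[2] = -(-53 - 3(-19)) = -4

-4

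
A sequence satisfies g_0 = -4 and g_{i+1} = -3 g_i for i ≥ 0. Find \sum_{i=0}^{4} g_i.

-244

g_1 = -3(-4) = 12
g_2 = -3(12) = -36
g_3 = -3(-36) = 108
g_4 = -3(108) = -324
Sum = (-4) + 12 + (-36) + 108 + (-324) = -244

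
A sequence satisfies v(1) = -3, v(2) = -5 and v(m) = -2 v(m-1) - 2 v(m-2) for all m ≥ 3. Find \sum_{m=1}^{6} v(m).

v(3) = -2(-5) - 2(-3) = 16
v(4) = -2(16) - 2(-5) = -22
v(5) = -2(-22) - 2(16) = 12
v(6) = -2(12) - 2(-22) = 20
Sum = (-3) + (-5) + 16 + (-22) + 12 + 20 = 18

18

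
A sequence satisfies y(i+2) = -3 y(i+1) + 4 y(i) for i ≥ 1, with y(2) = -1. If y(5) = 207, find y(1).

3

Let y(1) = x.
y(3) = 3 + 4x
y(4) = -13 - 12x
y(5) = 51 + 52x
So 51 + 52x = 207, giving x = 3.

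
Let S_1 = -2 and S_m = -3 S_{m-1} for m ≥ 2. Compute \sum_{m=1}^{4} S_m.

40

S_2 = -3·(-2) = 6
S_3 = -3·6 = -18
S_4 = -3·(-18) = 54
Sum = (-2) + 6 + (-18) + 54 = 40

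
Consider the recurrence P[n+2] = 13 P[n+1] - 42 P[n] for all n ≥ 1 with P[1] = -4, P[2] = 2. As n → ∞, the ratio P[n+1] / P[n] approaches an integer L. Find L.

The characteristic equation is r^2 - 13r + 42 = 0, which factors as (r - 7)(r - 6) = 0.
So the roots are 7 and 6. Since |7| > |6| and the coefficient of 7^n is non-zero, the ratio tends to 7.

7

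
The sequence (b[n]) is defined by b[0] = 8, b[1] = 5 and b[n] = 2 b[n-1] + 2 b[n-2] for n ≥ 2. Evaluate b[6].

b[2] = 2·5 + 2·8 = 26
b[3] = 2·26 + 2·5 = 62
b[4] = 2·62 + 2·26 = 176
b[5] = 2·176 + 2·62 = 476
b[6] = 2·476 + 2·176 = 1304

1304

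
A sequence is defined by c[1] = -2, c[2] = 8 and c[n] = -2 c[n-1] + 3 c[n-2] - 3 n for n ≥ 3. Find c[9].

-19822

c[3] = -2(8) + 3(-2) - 9 = -31
c[4] = -2(-31) + 3(8) - 12 = 74
c[5] = -2(74) + 3(-31) - 15 = -256
c[6] = -2(-256) + 3(74) - 18 = 716
c[7] = -2(716) + 3(-256) - 21 = -2221
c[8] = -2(-2221) + 3(716) - 24 = 6566
c[9] = -2(6566) + 3(-2221) - 27 = -19822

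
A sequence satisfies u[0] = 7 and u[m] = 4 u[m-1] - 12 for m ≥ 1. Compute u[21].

13194139533316

The fixed point is -12/(1 - 4) = 4, so u[m] - 4 = 4(u[m-1] - 4).
Hence u[m] = 3·4^m + 4.
u[21] = 3·4^{21} + 4 = 3·4398046511104 + 4 = 13194139533316.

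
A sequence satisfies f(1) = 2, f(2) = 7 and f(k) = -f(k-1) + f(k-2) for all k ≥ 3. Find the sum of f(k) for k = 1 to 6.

f(3) = -7 + 2 = -5
f(4) = -(-5) + 7 = 12
f(5) = -12 + (-5) = -17
f(6) = -(-17) + 12 = 29
Sum = 2 + 7 + (-5) + 12 + (-17) + 29 = 28

28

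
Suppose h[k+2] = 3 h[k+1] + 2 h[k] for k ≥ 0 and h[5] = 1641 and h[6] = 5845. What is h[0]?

5

Rearranging, h[k-2] = (h[k] - 3 h[k-1]) / 2.
h[4] = (5845 - 3*1641) / 2 = 922/2 = 461
h[3] = (1641 - 3*461) / 2 = 258/2 = 129
h[2] = (461 - 3*129) / 2 = 74/2 = 37
h[1] = (129 - 3*37) / 2 = 18/2 = 9
h[0] = (37 - 3*9) / 2 = 10/2 = 5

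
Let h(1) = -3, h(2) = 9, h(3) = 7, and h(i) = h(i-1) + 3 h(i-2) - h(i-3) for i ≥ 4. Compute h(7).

263

h(4) = 7 + 3·9 - (-3) = 37
h(5) = 37 + 3·7 - 9 = 49
h(6) = 49 + 3·37 - 7 = 153
h(7) = 153 + 3·49 - 37 = 263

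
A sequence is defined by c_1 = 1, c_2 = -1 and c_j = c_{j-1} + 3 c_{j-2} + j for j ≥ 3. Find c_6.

c_3 = (-1) + 3(1) + 3 = 5
c_4 = 5 + 3(-1) + 4 = 6
c_5 = 6 + 3(5) + 5 = 26
c_6 = 26 + 3(6) + 6 = 50

50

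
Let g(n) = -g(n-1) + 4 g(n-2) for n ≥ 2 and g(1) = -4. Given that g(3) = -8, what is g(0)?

Let g(0) = x.
g(2) = 4 + 4x
g(3) = -20 - 4x
So -20 - 4x = -8, giving x = -3.

-3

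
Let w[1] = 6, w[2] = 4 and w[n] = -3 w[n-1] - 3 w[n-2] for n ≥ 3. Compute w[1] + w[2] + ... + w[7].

-50

w[3] = -3·4 - 3·6 = -30
w[4] = -3·(-30) - 3·4 = 78
w[5] = -3·78 - 3·(-30) = -144
w[6] = -3·(-144) - 3·78 = 198
w[7] = -3·198 - 3·(-144) = -162
Sum = 6 + 4 + (-30) + 78 + (-144) + 198 + (-162) = -50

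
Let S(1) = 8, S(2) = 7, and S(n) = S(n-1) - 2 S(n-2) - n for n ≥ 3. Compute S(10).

-99

S(3) = 7 - 2(8) - 3 = -12
S(4) = (-12) - 2(7) - 4 = -30
S(5) = (-30) - 2(-12) - 5 = -11
S(6) = (-11) - 2(-30) - 6 = 43
S(7) = 43 - 2(-11) - 7 = 58
S(8) = 58 - 2(43) - 8 = -36
S(9) = (-36) - 2(58) - 9 = -161
S(10) = (-161) - 2(-36) - 10 = -99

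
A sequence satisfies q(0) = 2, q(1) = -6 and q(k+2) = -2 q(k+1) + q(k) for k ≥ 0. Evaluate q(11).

-39202

q(2) = -2·(-6) + 2 = 14
q(3) = -2·14 + (-6) = -34
q(4) = -2·(-34) + 14 = 82
q(5) = -2·82 + (-34) = -198
q(6) = -2·(-198) + 82 = 478
q(7) = -2·478 + (-198) = -1154
q(8) = -2·(-1154) + 478 = 2786
q(9) = -2·2786 + (-1154) = -6726
q(10) = -2·(-6726) + 2786 = 16238
q(11) = -2·16238 + (-6726) = -39202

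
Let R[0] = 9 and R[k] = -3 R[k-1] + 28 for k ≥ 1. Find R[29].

-137260754729759

The fixed point is 28/(1 + 3) = 7, so R[k] - 7 = -3(R[k-1] - 7).
Hence R[k] = 2·(-3)^k + 7.
R[29] = 2·(-3)^{29} + 7 = 2·-68630377364883 + 7 = -137260754729759.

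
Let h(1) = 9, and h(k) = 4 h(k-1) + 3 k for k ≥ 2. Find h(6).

h(2) = 4·9 + 6 = 42
h(3) = 4·42 + 9 = 177
h(4) = 4·177 + 12 = 720
h(5) = 4·720 + 15 = 2895
h(6) = 4·2895 + 18 = 11598

11598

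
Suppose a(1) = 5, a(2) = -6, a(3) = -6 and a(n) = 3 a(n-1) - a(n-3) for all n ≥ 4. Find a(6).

a(4) = 3*(-6) - 5 = -23
a(5) = 3*(-23) - (-6) = -63
a(6) = 3*(-63) - (-6) = -183

-183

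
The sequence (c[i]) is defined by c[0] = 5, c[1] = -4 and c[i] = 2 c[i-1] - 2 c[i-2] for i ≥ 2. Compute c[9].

c[2] = 2(-4) - 2(5) = -18
c[3] = 2(-18) - 2(-4) = -28
c[4] = 2(-28) - 2(-18) = -20
c[5] = 2(-20) - 2(-28) = 16
c[6] = 2(16) - 2(-20) = 72
c[7] = 2(72) - 2(16) = 112
c[8] = 2(112) - 2(72) = 80
c[9] = 2(80) - 2(112) = -64

-64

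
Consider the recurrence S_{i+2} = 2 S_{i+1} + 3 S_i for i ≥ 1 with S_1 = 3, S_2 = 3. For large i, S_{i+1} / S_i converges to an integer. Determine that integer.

3

The characteristic equation is r^2 - 2r - 3 = 0, which factors as (r - 3)(r + 1) = 0.
So the roots are 3 and -1. Since |3| > |-1| and the coefficient of 3^i is non-zero, the ratio tends to 3.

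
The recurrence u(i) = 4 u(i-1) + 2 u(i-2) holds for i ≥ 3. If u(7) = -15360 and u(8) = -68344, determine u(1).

Rearranging, u(i-2) = (u(i) - 4 u(i-1)) / 2.
u(6) = (-68344 - 4·(-15360)) / 2 = -6904/2 = -3452
u(5) = (-15360 - 4·(-3452)) / 2 = -1552/2 = -776
u(4) = (-3452 - 4·(-776)) / 2 = -348/2 = -174
u(3) = (-776 - 4·(-174)) / 2 = -80/2 = -40
u(2) = (-174 - 4·(-40)) / 2 = -14/2 = -7
u(1) = (-40 - 4·(-7)) / 2 = -12/2 = -6

-6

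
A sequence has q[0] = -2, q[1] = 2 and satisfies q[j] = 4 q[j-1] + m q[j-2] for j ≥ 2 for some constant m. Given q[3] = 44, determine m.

-2

q[2] = 8 - 2m
q[3] = 32 - 6m
So 32 - 6m = 44, giving m = -2.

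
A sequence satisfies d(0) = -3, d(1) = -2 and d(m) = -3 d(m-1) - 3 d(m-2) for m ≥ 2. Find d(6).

81

d(2) = -3(-2) - 3(-3) = 15
d(3) = -3(15) - 3(-2) = -39
d(4) = -3(-39) - 3(15) = 72
d(5) = -3(72) - 3(-39) = -99
d(6) = -3(-99) - 3(72) = 81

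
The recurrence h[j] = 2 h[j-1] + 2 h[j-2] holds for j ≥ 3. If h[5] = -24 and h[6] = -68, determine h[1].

2

Rearranging, h[j-2] = (h[j] - 2 h[j-1]) / 2.
h[4] = (-68 - 2*(-24)) / 2 = -20/2 = -10
h[3] = (-24 - 2*(-10)) / 2 = -4/2 = -2
h[2] = (-10 - 2*(-2)) / 2 = -6/2 = -3
h[1] = (-2 - 2*(-3)) / 2 = 4/2 = 2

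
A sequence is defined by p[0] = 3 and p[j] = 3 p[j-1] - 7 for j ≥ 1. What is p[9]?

-9838

p[1] = 3(3) - 7 = 2
p[2] = 3(2) - 7 = -1
p[3] = 3(-1) - 7 = -10
p[4] = 3(-10) - 7 = -37
p[5] = 3(-37) - 7 = -118
p[6] = 3(-118) - 7 = -361
p[7] = 3(-361) - 7 = -1090
p[8] = 3(-1090) - 7 = -3277
p[9] = 3(-3277) - 7 = -9838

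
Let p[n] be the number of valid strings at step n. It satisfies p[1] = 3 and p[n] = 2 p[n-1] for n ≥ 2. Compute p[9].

768

p[2] = 2·3 = 6
p[3] = 2·6 = 12
p[4] = 2·12 = 24
p[5] = 2·24 = 48
p[6] = 2·48 = 96
p[7] = 2·96 = 192
p[8] = 2·192 = 384
p[9] = 2·384 = 768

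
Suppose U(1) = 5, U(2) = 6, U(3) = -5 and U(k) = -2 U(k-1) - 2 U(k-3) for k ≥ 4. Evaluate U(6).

U(4) = -2*(-5) - 2*5 = 0
U(5) = -2*0 - 2*6 = -12
U(6) = -2*(-12) - 2*(-5) = 34

34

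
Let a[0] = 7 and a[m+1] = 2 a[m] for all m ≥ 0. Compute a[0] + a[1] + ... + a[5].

a[1] = 2(7) = 14
a[2] = 2(14) = 28
a[3] = 2(28) = 56
a[4] = 2(56) = 112
a[5] = 2(112) = 224
Sum = 7 + 14 + 28 + 56 + 112 + 224 = 441

441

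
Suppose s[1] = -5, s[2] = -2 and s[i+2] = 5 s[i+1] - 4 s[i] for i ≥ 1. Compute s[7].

s[3] = 5(-2) - 4(-5) = 10
s[4] = 5(10) - 4(-2) = 58
s[5] = 5(58) - 4(10) = 250
s[6] = 5(250) - 4(58) = 1018
s[7] = 5(1018) - 4(250) = 4090

4090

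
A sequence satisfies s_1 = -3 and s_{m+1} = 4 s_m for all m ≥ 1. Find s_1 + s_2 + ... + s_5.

-1023

s_2 = 4(-3) = -12
s_3 = 4(-12) = -48
s_4 = 4(-48) = -192
s_5 = 4(-192) = -768
Sum = (-3) + (-12) + (-48) + (-192) + (-768) = -1023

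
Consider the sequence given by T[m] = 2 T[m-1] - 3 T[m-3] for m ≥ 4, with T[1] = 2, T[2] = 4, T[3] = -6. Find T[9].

T[4] = 2(-6) - 3(2) = -18
T[5] = 2(-18) - 3(4) = -48
T[6] = 2(-48) - 3(-6) = -78
T[7] = 2(-78) - 3(-18) = -102
T[8] = 2(-102) - 3(-48) = -60
T[9] = 2(-60) - 3(-78) = 114

114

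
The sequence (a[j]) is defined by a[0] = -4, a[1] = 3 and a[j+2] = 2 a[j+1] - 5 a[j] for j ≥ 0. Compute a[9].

2283

a[2] = 2*3 - 5*(-4) = 26
a[3] = 2*26 - 5*3 = 37
a[4] = 2*37 - 5*26 = -56
a[5] = 2*(-56) - 5*37 = -297
a[6] = 2*(-297) - 5*(-56) = -314
a[7] = 2*(-314) - 5*(-297) = 857
a[8] = 2*857 - 5*(-314) = 3284
a[9] = 2*3284 - 5*857 = 2283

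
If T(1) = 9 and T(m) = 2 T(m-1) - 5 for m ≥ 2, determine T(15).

The fixed point is -5/(1 - 2) = 5, so T(m) - 5 = 2(T(m-1) - 5).
Hence T(m) = 4·2^{m-1} + 5.
T(15) = 4·2^{14} + 5 = 4·16384 + 5 = 65541.

65541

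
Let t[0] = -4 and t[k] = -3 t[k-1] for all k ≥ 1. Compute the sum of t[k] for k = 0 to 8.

t[1] = -3(-4) = 12
t[2] = -3(12) = -36
t[3] = -3(-36) = 108
t[4] = -3(108) = -324
t[5] = -3(-324) = 972
t[6] = -3(972) = -2916
t[7] = -3(-2916) = 8748
t[8] = -3(8748) = -26244
Sum = (-4) + 12 + (-36) + 108 + (-324) + 972 + (-2916) + 8748 + (-26244) = -19684

-19684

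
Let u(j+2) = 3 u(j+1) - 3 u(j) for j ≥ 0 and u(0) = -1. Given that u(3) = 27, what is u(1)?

Let u(1) = v.
u(2) = 3 + 3v
u(3) = 9 + 6v
So 9 + 6v = 27, giving v = 3.

3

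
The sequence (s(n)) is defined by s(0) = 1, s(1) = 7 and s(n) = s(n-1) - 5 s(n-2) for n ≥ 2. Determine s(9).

-593

s(2) = 7 - 5*1 = 2
s(3) = 2 - 5*7 = -33
s(4) = (-33) - 5*2 = -43
s(5) = (-43) - 5*(-33) = 122
s(6) = 122 - 5*(-43) = 337
s(7) = 337 - 5*122 = -273
s(8) = (-273) - 5*337 = -1958
s(9) = (-1958) - 5*(-273) = -593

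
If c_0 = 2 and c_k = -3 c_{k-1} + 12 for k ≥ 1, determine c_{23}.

94143178830

The fixed point is 12/(1 + 3) = 3, so c_k - 3 = -3(c_{k-1} - 3).
Hence c_k = -1·(-3)^k + 3.
c_{23} = -1·(-3)^{23} + 3 = -1·-94143178827 + 3 = 94143178830.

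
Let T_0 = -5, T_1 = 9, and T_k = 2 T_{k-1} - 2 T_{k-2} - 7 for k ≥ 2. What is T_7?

T_2 = 2·9 - 2·(-5) - 7 = 21
T_3 = 2·21 - 2·9 - 7 = 17
T_4 = 2·17 - 2·21 - 7 = -15
T_5 = 2·(-15) - 2·17 - 7 = -71
T_6 = 2·(-71) - 2·(-15) - 7 = -119
T_7 = 2·(-119) - 2·(-71) - 7 = -103

-103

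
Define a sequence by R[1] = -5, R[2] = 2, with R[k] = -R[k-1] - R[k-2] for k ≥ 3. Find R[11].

R[3] = -2 - (-5) = 3
R[4] = -3 - 2 = -5
R[5] = -(-5) - 3 = 2
R[6] = -2 - (-5) = 3
R[7] = -3 - 2 = -5
R[8] = -(-5) - 3 = 2
R[9] = -2 - (-5) = 3
R[10] = -3 - 2 = -5
R[11] = -(-5) - 3 = 2

2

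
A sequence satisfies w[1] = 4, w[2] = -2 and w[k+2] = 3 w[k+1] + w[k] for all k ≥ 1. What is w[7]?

w[3] = 3*(-2) + 4 = -2
w[4] = 3*(-2) + (-2) = -8
w[5] = 3*(-8) + (-2) = -26
w[6] = 3*(-26) + (-8) = -86
w[7] = 3*(-86) + (-26) = -284

-284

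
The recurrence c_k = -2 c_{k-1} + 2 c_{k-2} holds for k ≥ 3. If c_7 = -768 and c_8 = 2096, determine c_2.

2

Rearranging, c_{k-2} = (c_k + 2 c_{k-1}) / 2.
c_6 = (2096 + 2·(-768)) / 2 = 560/2 = 280
c_5 = (-768 + 2·280) / 2 = -208/2 = -104
c_4 = (280 + 2·(-104)) / 2 = 72/2 = 36
c_3 = (-104 + 2·36) / 2 = -32/2 = -16
c_2 = (36 + 2·(-16)) / 2 = 4/2 = 2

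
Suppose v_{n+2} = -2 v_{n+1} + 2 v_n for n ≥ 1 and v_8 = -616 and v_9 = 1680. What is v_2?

-7

Rearranging, v_{n-2} = (v_n + 2 v_{n-1}) / 2.
v_7 = (1680 + 2·(-616)) / 2 = 448/2 = 224
v_6 = (-616 + 2·224) / 2 = -168/2 = -84
v_5 = (224 + 2·(-84)) / 2 = 56/2 = 28
v_4 = (-84 + 2·28) / 2 = -28/2 = -14
v_3 = (28 + 2·(-14)) / 2 = 0/2 = 0
v_2 = (-14 + 2·0) / 2 = -14/2 = -7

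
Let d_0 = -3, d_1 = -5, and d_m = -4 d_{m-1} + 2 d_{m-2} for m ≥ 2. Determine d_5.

-1300

d_2 = -4·(-5) + 2·(-3) = 14
d_3 = -4·14 + 2·(-5) = -66
d_4 = -4·(-66) + 2·14 = 292
d_5 = -4·292 + 2·(-66) = -1300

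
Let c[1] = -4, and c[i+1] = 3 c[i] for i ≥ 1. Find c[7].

c[2] = 3·(-4) = -12
c[3] = 3·(-12) = -36
c[4] = 3·(-36) = -108
c[5] = 3·(-108) = -324
c[6] = 3·(-324) = -972
c[7] = 3·(-972) = -2916

-2916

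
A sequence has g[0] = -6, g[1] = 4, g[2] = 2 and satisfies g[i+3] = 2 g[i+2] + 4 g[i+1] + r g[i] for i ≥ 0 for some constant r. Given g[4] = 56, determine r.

-1

g[3] = 20 - 6r
g[4] = 48 - 8r
So 48 - 8r = 56, giving r = -1.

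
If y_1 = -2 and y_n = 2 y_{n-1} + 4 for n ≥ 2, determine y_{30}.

The fixed point is 4/(1 - 2) = -4, so y_n + 4 = 2(y_{n-1} + 4).
Hence y_n = 2·2^{n-1} - 4.
y_{30} = 2·2^{29} - 4 = 2·536870912 - 4 = 1073741820.

1073741820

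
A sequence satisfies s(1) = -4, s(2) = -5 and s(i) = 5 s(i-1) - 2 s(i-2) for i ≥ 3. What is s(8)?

s(3) = 5*(-5) - 2*(-4) = -17
s(4) = 5*(-17) - 2*(-5) = -75
s(5) = 5*(-75) - 2*(-17) = -341
s(6) = 5*(-341) - 2*(-75) = -1555
s(7) = 5*(-1555) - 2*(-341) = -7093
s(8) = 5*(-7093) - 2*(-1555) = -32355

-32355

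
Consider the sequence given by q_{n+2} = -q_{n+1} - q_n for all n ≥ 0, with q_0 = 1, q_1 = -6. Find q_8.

5

q_2 = -(-6) - 1 = 5
q_3 = -5 - (-6) = 1
q_4 = -1 - 5 = -6
q_5 = -(-6) - 1 = 5
q_6 = -5 - (-6) = 1
q_7 = -1 - 5 = -6
q_8 = -(-6) - 1 = 5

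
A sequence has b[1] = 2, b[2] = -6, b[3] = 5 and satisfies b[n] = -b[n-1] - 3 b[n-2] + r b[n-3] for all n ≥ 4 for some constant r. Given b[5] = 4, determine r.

b[4] = 13 + 2r
b[5] = -28 - 8r
So -28 - 8r = 4, giving r = -4.

-4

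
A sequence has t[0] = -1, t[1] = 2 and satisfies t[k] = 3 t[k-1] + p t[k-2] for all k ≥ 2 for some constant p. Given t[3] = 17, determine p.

1

t[2] = 6 - p
t[3] = 18 - p
So 18 - p = 17, giving p = 1.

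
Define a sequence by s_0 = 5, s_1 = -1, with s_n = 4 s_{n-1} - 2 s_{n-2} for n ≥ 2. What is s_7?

s_2 = 4·(-1) - 2·5 = -14
s_3 = 4·(-14) - 2·(-1) = -54
s_4 = 4·(-54) - 2·(-14) = -188
s_5 = 4·(-188) - 2·(-54) = -644
s_6 = 4·(-644) - 2·(-188) = -2200
s_7 = 4·(-2200) - 2·(-644) = -7512

-7512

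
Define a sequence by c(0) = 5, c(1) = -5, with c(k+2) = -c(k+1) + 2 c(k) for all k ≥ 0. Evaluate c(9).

c(2) = -(-5) + 2·5 = 15
c(3) = -15 + 2·(-5) = -25
c(4) = -(-25) + 2·15 = 55
c(5) = -55 + 2·(-25) = -105
c(6) = -(-105) + 2·55 = 215
c(7) = -215 + 2·(-105) = -425
c(8) = -(-425) + 2·215 = 855
c(9) = -855 + 2·(-425) = -1705

-1705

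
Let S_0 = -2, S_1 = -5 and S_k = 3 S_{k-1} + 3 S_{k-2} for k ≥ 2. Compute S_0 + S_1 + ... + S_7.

-21967

S_2 = 3(-5) + 3(-2) = -21
S_3 = 3(-21) + 3(-5) = -78
S_4 = 3(-78) + 3(-21) = -297
S_5 = 3(-297) + 3(-78) = -1125
S_6 = 3(-1125) + 3(-297) = -4266
S_7 = 3(-4266) + 3(-1125) = -16173
Sum = (-2) + (-5) + (-21) + (-78) + (-297) + (-1125) + (-4266) + (-16173) = -21967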